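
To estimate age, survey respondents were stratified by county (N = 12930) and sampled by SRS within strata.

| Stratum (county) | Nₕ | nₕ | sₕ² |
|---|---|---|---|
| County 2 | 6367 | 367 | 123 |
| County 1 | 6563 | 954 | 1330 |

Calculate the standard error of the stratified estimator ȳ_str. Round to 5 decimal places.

Var(ȳ_str) = Σₕ Wₕ²(1 − fₕ)sₕ²/nₕ with Wₕ = Nₕ/N, N = 12930.
County 2: Wₕ = 0.49242073; term = 0.49242073²·(1 − 0.05764096)·123/367 = 0.076582246.
County 1: Wₕ = 0.50757927; term = 0.50757927²·(1 − 0.14536035)·1330/954 = 0.30696868.
Sum = 0.38355093.
SE = √(0.38355093) = 0.61931.

0.61931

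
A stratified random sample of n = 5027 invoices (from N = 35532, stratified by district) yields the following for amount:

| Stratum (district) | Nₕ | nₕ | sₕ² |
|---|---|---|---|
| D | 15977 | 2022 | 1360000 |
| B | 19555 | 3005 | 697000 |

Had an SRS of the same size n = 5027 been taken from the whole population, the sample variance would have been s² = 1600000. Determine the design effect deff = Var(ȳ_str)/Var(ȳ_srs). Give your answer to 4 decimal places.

Var(ȳ_str) = Σ Wₕ²(1−fₕ)sₕ²/nₕ with Wₕ = Nₕ/35532:
  D: (15977/35532)²·(1−2022/15977)·1360000/2022 = 118.78006
  B: (19555/35532)²·(1−3005/19555)·697000/3005 = 59.457249
  → Var(ȳ_str) = 178.23731.
Var(ȳ_srs) = (1 − 5027/35532)·1600000/5027 = 273.25145.
deff = 178.23731 / 273.25145 = 0.6523.

0.6523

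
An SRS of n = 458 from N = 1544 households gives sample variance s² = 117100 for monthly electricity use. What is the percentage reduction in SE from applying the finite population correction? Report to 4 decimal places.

f = n/N = 458/1544 = 0.29663212.
SE_no-fpc = √(s²/n) = 15.989899; SE_fpc = √((1−f)s²/n) = 13.410253.
Ratio = √(1−f) = 0.83867030. Reduction = 100·(1 − 0.83867030) = 16.1330%.

16.1330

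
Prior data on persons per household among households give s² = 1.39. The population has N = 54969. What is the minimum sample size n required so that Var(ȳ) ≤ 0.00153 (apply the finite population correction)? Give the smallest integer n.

Without fpc, n₀ = s²/D = 1.39/0.00153 = 908.4967.
With fpc, (1 − n/N)·s²/n ≤ D requires n ≥ n₀/(1 + n₀/N) = 908.4967/(1 + 908.4967/54969) = 893.7257.
Rounding up, n = 894.

894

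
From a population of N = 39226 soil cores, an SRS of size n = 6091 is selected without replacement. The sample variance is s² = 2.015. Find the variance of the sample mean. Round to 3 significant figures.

Under SRS without replacement, Var(ȳ) = (1 − f)·s²/n with f = n/N = 6091/39226 = 0.15527966.
Var(ȳ) = (1 − 0.15527966)·2.015/6091 = 0.84472034·3.3081596 × 10^-4 = 2.7944697 × 10^-4.

2.79 × 10^-4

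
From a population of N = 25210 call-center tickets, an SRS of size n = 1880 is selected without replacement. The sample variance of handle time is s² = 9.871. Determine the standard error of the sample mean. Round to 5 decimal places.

Under SRS without replacement, Var(ȳ) = (1 − f)·s²/n with f = n/N = 1880/25210 = 0.07457358.
Var(ȳ) = (1 − 0.07457358)·9.871/1880 = 0.92542642·0.0052505319 = 0.0048589809.
SE(ȳ) = √(0.0048589809) = 0.06971.

0.06971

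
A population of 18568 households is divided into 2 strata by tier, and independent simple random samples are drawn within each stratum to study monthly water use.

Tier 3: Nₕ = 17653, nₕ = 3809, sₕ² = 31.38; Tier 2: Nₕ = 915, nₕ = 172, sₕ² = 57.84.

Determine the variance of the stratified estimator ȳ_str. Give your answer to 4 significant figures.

0.006503

Var(ȳ_str) = Σₕ Wₕ²(1 − fₕ)sₕ²/nₕ with Wₕ = Nₕ/N, N = 18568.
Tier 3: Wₕ = 0.95072167; term = 0.95072167²·(1 − 0.21577069)·31.38/3809 = 0.0058397173.
Tier 2: Wₕ = 0.04927833; term = 0.04927833²·(1 − 0.18797814)·57.84/172 = 6.6310071 × 10^-4.
Sum = 0.006502818.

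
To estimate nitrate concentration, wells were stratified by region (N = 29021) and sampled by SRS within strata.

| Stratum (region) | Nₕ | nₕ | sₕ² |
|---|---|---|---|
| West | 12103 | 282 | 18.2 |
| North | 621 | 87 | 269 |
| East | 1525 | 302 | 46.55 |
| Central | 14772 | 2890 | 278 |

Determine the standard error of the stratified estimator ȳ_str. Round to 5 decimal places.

Var(ȳ_str) = Σₕ Wₕ²(1 − fₕ)sₕ²/nₕ with Wₕ = Nₕ/N, N = 29021.
West: Wₕ = 0.41704283; term = 0.41704283²·(1 − 0.02330001)·18.2/282 = 0.010963388.
North: Wₕ = 0.02139830; term = 0.02139830²·(1 − 0.14009662)·269/87 = 0.001217422.
East: Wₕ = 0.05254815; term = 0.05254815²·(1 − 0.19803279)·46.55/302 = 3.4133773 × 10^-4.
Central: Wₕ = 0.50901072; term = 0.50901072²·(1 − 0.19564040)·278/2890 = 0.020047077.
Sum = 0.032569225.
SE = √(0.032569225) = 0.18047.

0.18047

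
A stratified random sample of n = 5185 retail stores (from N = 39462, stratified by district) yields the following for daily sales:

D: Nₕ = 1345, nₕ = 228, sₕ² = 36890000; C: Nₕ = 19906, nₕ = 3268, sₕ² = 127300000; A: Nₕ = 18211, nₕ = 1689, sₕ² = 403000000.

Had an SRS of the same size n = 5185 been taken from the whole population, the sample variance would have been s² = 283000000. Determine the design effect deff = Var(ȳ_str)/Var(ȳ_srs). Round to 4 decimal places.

Var(ȳ_str) = Σ Wₕ²(1−fₕ)sₕ²/nₕ with Wₕ = Nₕ/39462:
  D: (1345/39462)²·(1−228/1345)·36890000/228 = 156.09575
  C: (19906/39462)²·(1−3268/19906)·127300000/3268 = 8284.6333
  A: (18211/39462)²·(1−1689/18211)·403000000/1689 = 46101.348
  → Var(ȳ_str) = 54542.077.
Var(ȳ_srs) = (1 − 5185/39462)·283000000/5185 = 47409.065.
deff = 54542.077 / 47409.065 = 1.1505.

1.1505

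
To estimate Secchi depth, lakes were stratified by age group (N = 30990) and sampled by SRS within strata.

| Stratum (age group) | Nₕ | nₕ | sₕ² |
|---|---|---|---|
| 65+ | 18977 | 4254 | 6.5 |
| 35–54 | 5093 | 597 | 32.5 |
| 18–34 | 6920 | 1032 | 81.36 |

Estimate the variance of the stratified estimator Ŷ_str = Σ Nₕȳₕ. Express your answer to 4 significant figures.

Var(Ŷ_str) = Σₕ Nₕ²(1 − fₕ)sₕ²/nₕ.
65+: 18977²·(1 − 4254/18977)·6.5/4254 = 426913.35.
35–54: 5093²·(1 − 597/5093)·32.5/597 = 1.246548 × 10^6.
18–34: 6920²·(1 − 1032/6920)·81.36/1032 = 3.2122189 × 10^6.
Sum = 4.8856803 × 10^6.

4.886 × 10^6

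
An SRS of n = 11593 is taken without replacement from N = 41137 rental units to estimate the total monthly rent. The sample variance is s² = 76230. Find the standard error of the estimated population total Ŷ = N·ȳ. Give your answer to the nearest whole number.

89396

Var(Ŷ) = N²·Var(ȳ) = N²·(1 − n/N)·s²/n.
f = 11593/41137 = 0.28181442; Var(ȳ) = 0.71818558·76230/11593 = 4.7224434.
Var(Ŷ) = 41137² · 4.7224434 = 7.9915679 × 10^9.
SE(Ŷ) = √(7.9915679 × 10^9) = 89396.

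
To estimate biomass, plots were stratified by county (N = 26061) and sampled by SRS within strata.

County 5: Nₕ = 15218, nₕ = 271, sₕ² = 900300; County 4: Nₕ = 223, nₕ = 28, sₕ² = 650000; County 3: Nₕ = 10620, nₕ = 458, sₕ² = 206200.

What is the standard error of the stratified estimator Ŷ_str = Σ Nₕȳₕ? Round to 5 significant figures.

Var(Ŷ_str) = Σₕ Nₕ²(1 − fₕ)sₕ²/nₕ.
County 5: 15218²·(1 − 271/15218)·900300/271 = 7.5566546 × 10^11.
County 4: 223²·(1 − 28/223)·650000/28 = 1.0094732 × 10^9.
County 3: 10620²·(1 − 458/10620)·206200/458 = 4.8587761 × 10^10.
Sum = 8.0526269 × 10^11.
SE = √(8.0526269 × 10^11) = 897360.

897360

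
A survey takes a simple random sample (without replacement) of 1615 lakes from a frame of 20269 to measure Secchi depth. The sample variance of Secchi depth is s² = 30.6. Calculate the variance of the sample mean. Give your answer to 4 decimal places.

Under SRS without replacement, Var(ȳ) = (1 − f)·s²/n with f = n/N = 1615/20269 = 0.07967833.
Var(ȳ) = (1 − 0.07967833)·30.6/1615 = 0.92032167·0.018947368 = 0.017437674.

0.0174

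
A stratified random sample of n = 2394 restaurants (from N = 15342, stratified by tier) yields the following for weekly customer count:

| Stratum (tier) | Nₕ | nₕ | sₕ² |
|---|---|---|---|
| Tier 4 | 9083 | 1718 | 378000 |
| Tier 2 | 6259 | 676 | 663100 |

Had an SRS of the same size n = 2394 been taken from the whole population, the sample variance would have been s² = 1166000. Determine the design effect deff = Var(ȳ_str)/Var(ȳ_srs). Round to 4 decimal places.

Var(ȳ_str) = Σ Wₕ²(1−fₕ)sₕ²/nₕ with Wₕ = Nₕ/15342:
  Tier 4: (9083/15342)²·(1−1718/9083)·378000/1718 = 62.532638
  Tier 2: (6259/15342)²·(1−676/6259)·663100/676 = 145.62668
  → Var(ȳ_str) = 208.15932.
Var(ȳ_srs) = (1 − 2394/15342)·1166000/2394 = 411.05044.
deff = 208.15932 / 411.05044 = 0.5064.

0.5064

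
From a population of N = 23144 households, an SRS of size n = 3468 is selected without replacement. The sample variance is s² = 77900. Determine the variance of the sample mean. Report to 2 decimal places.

19.10

Under SRS without replacement, Var(ȳ) = (1 − f)·s²/n with f = n/N = 3468/23144 = 0.14984445.
Var(ȳ) = (1 − 0.14984445)·77900/3468 = 0.85015555·22.462514 = 19.096631.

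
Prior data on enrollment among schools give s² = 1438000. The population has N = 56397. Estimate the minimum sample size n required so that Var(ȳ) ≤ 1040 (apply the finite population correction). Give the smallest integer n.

1350

Without fpc, n₀ = s²/D = 1438000/1040 = 1382.6923.
With fpc, (1 − n/N)·s²/n ≤ D requires n ≥ n₀/(1 + n₀/N) = 1382.6923/(1 + 1382.6923/56397) = 1349.6039.
Rounding up, n = 1350.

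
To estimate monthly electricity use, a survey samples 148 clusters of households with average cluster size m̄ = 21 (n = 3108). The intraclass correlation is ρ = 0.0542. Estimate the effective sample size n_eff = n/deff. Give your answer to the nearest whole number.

1491

deff = 1 + (21 − 1)·0.0542 = 1 + 1.084 = 2.084.
n_eff = 3108 / 2.084 = 1491.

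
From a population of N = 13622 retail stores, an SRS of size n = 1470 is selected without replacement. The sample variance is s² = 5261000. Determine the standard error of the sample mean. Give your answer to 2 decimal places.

Under SRS without replacement, Var(ȳ) = (1 − f)·s²/n with f = n/N = 1470/13622 = 0.10791367.
Var(ȳ) = (1 − 0.10791367)·5261000/1470 = 0.89208633·3578.9116 = 3192.6981.
SE(ȳ) = √(3192.6981) = 56.50.

56.50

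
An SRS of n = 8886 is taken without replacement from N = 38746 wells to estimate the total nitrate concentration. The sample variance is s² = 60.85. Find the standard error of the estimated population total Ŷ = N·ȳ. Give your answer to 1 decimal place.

Var(Ŷ) = N²·Var(ȳ) = N²·(1 − n/N)·s²/n.
f = 8886/38746 = 0.22933980; Var(ȳ) = 0.77066020·60.85/8886 = 0.0052773659.
Var(Ŷ) = 38746² · 0.0052773659 = 7.9226588 × 10^6.
SE(Ŷ) = √(7.9226588 × 10^6) = 2814.7.

2814.7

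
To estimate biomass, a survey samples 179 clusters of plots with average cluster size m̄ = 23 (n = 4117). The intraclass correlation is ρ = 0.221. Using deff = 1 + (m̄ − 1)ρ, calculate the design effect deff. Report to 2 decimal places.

5.86

deff = 1 + (23 − 1)·0.221 = 1 + 4.862 = 5.862.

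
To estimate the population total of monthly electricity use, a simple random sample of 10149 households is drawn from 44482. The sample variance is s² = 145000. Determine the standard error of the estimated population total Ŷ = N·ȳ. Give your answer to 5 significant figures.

Var(Ŷ) = N²·Var(ȳ) = N²·(1 − n/N)·s²/n.
f = 10149/44482 = 0.22815971; Var(ȳ) = 0.77184029·145000/10149 = 11.027376.
Var(Ŷ) = 44482² · 11.027376 = 2.1819299 × 10^10.
SE(Ŷ) = √(2.1819299 × 10^10) = 147710.

147710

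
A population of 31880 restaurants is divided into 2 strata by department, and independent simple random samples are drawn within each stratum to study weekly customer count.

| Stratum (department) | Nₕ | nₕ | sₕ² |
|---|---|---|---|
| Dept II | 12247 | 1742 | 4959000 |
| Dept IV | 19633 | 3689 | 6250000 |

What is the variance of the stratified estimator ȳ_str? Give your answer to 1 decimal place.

Var(ȳ_str) = Σₕ Wₕ²(1 − fₕ)sₕ²/nₕ with Wₕ = Nₕ/N, N = 31880.
Dept II: Wₕ = 0.38415935; term = 0.38415935²·(1 − 0.14223892)·4959000/1742 = 360.35878.
Dept IV: Wₕ = 0.61584065; term = 0.61584065²·(1 − 0.18789793)·6250000/3689 = 521.81756.
Sum = 882.17634.

882.2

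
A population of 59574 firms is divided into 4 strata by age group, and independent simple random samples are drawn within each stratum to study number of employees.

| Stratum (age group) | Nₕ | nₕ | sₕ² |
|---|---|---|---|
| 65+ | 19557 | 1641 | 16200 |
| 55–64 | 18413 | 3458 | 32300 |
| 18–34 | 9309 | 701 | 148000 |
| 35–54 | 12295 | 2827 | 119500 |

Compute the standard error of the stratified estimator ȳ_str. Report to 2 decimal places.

Var(ȳ_str) = Σₕ Wₕ²(1 − fₕ)sₕ²/nₕ with Wₕ = Nₕ/N, N = 59574.
65+: Wₕ = 0.32828079; term = 0.32828079²·(1 − 0.08390857)·16200/1641 = 0.97462198.
55–64: Wₕ = 0.30907779; term = 0.30907779²·(1 − 0.18780210)·32300/3458 = 0.7247279.
18–34: Wₕ = 0.15625944; term = 0.15625944²·(1 − 0.07530347)·148000/701 = 4.7668937.
35–54: Wₕ = 0.20638198; term = 0.20638198²·(1 − 0.22993087)·119500/2827 = 1.3864856.
Sum = 7.8527292.
SE = √(7.8527292) = 2.80.

2.80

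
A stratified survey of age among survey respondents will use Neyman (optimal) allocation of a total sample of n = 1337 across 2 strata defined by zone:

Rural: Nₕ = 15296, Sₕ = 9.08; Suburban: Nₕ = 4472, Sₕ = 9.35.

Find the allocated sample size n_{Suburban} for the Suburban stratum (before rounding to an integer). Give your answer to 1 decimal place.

Neyman allocation: nₕ = n·NₕSₕ / Σⱼ NⱼSⱼ.
Σ NⱼSⱼ = 15296·9.08 + 4472·9.35 = 180700.88.
n_{Suburban} = 1337·4472·9.35 / 180700.88 = 309.4.

309.4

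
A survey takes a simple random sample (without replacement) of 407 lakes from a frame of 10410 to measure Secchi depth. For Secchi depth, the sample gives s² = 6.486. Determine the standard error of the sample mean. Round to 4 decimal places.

Under SRS without replacement, Var(ȳ) = (1 − f)·s²/n with f = n/N = 407/10410 = 0.03909702.
Var(ȳ) = (1 − 0.03909702)·6.486/407 = 0.96090298·0.015936118 = 0.015313063.
SE(ȳ) = √(0.015313063) = 0.1237.

0.1237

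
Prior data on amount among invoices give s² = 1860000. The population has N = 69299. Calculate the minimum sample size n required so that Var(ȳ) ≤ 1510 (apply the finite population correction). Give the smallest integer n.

1211

Without fpc, n₀ = s²/D = 1860000/1510 = 1231.7881.
With fpc, (1 − n/N)·s²/n ≤ D requires n ≥ n₀/(1 + n₀/N) = 1231.7881/(1 + 1231.7881/69299) = 1210.2755.
Rounding up, n = 1211.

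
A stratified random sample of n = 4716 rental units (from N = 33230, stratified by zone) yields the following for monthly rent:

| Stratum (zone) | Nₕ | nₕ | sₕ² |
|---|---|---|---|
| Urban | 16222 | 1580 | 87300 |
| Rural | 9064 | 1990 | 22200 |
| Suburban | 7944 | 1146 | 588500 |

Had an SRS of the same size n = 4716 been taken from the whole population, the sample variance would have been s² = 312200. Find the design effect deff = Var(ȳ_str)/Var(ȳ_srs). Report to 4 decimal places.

0.6627

Var(ȳ_str) = Σ Wₕ²(1−fₕ)sₕ²/nₕ with Wₕ = Nₕ/33230:
  Urban: (16222/33230)²·(1−1580/16222)·87300/1580 = 11.885057
  Rural: (9064/33230)²·(1−1990/9064)·22200/1990 = 0.64777498
  Suburban: (7944/33230)²·(1−1146/7944)·588500/1146 = 25.114328
  → Var(ȳ_str) = 37.64716.
Var(ȳ_srs) = (1 − 4716/33230)·312200/4716 = 56.805045.
deff = 37.64716 / 56.805045 = 0.6627.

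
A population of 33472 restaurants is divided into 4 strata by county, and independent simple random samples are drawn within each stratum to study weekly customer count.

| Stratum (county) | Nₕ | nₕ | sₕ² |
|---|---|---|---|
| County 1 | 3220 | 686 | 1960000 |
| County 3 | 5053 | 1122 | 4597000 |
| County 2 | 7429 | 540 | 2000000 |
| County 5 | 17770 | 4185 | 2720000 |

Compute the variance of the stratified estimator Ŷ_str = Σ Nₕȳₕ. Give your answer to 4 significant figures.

Var(Ŷ_str) = Σₕ Nₕ²(1 − fₕ)sₕ²/nₕ.
County 1: 3220²·(1 − 686/3220)·1960000/686 = 2.33128 × 10^10.
County 3: 5053²·(1 − 1122/5053)·4597000/1122 = 8.1383055 × 10^10.
County 2: 7429²·(1 − 540/7429)·2000000/540 = 1.8954956 × 10^11.
County 5: 17770²·(1 − 4185/17770)·2720000/4185 = 1.5689912 × 10^11.
Sum = 4.5114454 × 10^11.

4.511 × 10^11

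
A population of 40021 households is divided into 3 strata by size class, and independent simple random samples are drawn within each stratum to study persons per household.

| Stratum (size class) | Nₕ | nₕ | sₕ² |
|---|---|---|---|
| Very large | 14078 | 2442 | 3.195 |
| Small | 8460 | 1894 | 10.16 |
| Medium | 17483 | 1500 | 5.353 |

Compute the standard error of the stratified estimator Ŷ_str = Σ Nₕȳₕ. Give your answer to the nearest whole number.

1229

Var(Ŷ_str) = Σₕ Nₕ²(1 − fₕ)sₕ²/nₕ.
Very large: 14078²·(1 − 2442/14078)·3.195/2442 = 214323.54.
Small: 8460²·(1 − 1894/8460)·10.16/1894 = 297978.53.
Medium: 17483²·(1 − 1500/17483)·5.353/1500 = 997195.34.
Sum = 1.5094974 × 10^6.
SE = √(1.5094974 × 10^6) = 1229.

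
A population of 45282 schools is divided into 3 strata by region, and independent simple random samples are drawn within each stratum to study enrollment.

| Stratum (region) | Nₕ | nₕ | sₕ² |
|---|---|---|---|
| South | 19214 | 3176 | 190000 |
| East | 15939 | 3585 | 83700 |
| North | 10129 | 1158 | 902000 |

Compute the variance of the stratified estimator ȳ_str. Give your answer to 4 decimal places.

Var(ȳ_str) = Σₕ Wₕ²(1 − fₕ)sₕ²/nₕ with Wₕ = Nₕ/N, N = 45282.
South: Wₕ = 0.42431871; term = 0.42431871²·(1 − 0.16529614)·190000/3176 = 8.9906254.
East: Wₕ = 0.35199417; term = 0.35199417²·(1 − 0.22492001)·83700/3585 = 2.2420937.
North: Wₕ = 0.22368712; term = 0.22368712²·(1 − 0.11432520)·902000/1158 = 34.518682.
Sum = 45.751401.

45.7514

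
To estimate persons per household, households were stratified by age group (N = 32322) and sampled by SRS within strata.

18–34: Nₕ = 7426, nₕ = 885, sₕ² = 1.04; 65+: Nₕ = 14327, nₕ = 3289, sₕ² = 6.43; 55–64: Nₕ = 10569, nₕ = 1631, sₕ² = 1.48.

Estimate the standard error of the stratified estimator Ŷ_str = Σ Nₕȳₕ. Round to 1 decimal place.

Var(Ŷ_str) = Σₕ Nₕ²(1 − fₕ)sₕ²/nₕ.
18–34: 7426²·(1 − 885/7426)·1.04/885 = 57080.683.
65+: 14327²·(1 − 3289/14327)·6.43/3289 = 309166.73.
55–64: 10569²·(1 − 1631/10569)·1.48/1631 = 85719.968.
Sum = 451967.38.
SE = √(451967.38) = 672.3.

672.3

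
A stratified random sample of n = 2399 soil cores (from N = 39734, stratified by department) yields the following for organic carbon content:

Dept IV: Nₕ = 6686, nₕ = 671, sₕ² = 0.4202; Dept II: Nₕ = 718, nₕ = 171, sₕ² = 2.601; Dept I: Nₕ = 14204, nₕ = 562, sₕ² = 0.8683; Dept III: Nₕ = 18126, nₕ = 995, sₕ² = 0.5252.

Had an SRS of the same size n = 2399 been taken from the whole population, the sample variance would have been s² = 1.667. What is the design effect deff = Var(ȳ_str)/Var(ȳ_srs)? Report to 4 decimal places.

Var(ȳ_str) = Σ Wₕ²(1−fₕ)sₕ²/nₕ with Wₕ = Nₕ/39734:
  Dept IV: (6686/39734)²·(1−671/6686)·0.4202/671 = 1.5951846 × 10^-5
  Dept II: (718/39734)²·(1−171/718)·2.601/171 = 3.7838284 × 10^-6
  Dept I: (14204/39734)²·(1−562/14204)·0.8683/562 = 1.8962588 × 10^-4
  Dept III: (18126/39734)²·(1−995/18126)·0.5252/995 = 1.0381539 × 10^-4
  → Var(ȳ_str) = 3.1317694 × 10^-4.
Var(ȳ_srs) = (1 − 2399/39734)·1.667/2399 = 6.5291887 × 10^-4.
deff = (3.1317694 × 10^-4) / (6.5291887 × 10^-4) = 0.4797.

0.4797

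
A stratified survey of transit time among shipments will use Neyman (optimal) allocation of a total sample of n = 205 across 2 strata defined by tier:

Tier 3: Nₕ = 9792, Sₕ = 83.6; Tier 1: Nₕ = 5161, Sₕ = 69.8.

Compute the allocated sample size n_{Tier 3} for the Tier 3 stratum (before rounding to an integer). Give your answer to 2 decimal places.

142.36

Neyman allocation: nₕ = n·NₕSₕ / Σⱼ NⱼSⱼ.
Σ NⱼSⱼ = 9792·83.6 + 5161·69.8 = 1.178849 × 10^6.
n_{Tier 3} = 205·9792·83.6 / (1.178849 × 10^6) = 142.36.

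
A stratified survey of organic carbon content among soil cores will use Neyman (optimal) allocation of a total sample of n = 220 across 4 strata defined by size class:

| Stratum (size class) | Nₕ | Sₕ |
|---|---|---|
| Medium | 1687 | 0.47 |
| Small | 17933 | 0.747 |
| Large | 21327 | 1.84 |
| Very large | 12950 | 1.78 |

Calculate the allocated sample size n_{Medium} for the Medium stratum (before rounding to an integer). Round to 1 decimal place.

2.3

Neyman allocation: nₕ = n·NₕSₕ / Σⱼ NⱼSⱼ.
Σ NⱼSⱼ = 1687·0.47 + 17933·0.747 + 21327·1.84 + 12950·1.78 = 76481.521.
n_{Medium} = 220·1687·0.47 / 76481.521 = 2.3.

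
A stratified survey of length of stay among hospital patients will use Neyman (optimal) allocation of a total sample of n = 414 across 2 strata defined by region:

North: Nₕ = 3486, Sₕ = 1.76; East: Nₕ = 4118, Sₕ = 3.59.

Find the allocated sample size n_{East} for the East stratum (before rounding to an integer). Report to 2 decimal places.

Neyman allocation: nₕ = n·NₕSₕ / Σⱼ NⱼSⱼ.
Σ NⱼSⱼ = 3486·1.76 + 4118·3.59 = 20918.98.
n_{East} = 414·4118·3.59 / 20918.98 = 292.58.

292.58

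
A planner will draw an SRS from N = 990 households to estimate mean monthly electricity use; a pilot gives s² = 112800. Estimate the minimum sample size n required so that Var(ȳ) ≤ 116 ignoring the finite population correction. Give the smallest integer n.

973

Without fpc, n₀ = s²/D = 112800/116 = 972.4138.
Rounding up, n = 973.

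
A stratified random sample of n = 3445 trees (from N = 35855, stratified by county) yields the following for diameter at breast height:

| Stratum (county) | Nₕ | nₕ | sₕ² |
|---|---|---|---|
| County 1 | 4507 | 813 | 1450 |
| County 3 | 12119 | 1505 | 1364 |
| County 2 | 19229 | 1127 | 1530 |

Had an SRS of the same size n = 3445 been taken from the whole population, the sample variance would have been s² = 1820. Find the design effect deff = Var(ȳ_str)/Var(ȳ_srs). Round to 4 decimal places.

Var(ȳ_str) = Σ Wₕ²(1−fₕ)sₕ²/nₕ with Wₕ = Nₕ/35855:
  County 1: (4507/35855)²·(1−813/4507)·1450/813 = 0.023097366
  County 3: (12119/35855)²·(1−1505/12119)·1364/1505 = 0.090682667
  County 2: (19229/35855)²·(1−1127/19229)·1530/1127 = 0.36757953
  → Var(ȳ_str) = 0.48135956.
Var(ȳ_srs) = (1 − 3445/35855)·1820/3445 = 0.47754188.
deff = 0.48135956 / 0.47754188 = 1.0080.

1.0080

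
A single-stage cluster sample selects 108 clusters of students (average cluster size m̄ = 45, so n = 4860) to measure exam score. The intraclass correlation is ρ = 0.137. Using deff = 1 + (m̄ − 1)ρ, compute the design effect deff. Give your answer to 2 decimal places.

7.03

deff = 1 + (45 − 1)·0.137 = 1 + 6.028 = 7.028.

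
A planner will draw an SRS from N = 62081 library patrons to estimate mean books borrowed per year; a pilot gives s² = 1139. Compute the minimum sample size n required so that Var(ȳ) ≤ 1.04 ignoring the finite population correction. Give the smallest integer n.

Without fpc, n₀ = s²/D = 1139/1.04 = 1095.1923.
Rounding up, n = 1096.

1096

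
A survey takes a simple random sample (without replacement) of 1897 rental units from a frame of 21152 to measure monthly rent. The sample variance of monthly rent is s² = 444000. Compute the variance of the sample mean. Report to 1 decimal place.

Under SRS without replacement, Var(ȳ) = (1 − f)·s²/n with f = n/N = 1897/21152 = 0.08968419.
Var(ȳ) = (1 − 0.08968419)·444000/1897 = 0.91031581·234.05377 = 213.06285.

213.1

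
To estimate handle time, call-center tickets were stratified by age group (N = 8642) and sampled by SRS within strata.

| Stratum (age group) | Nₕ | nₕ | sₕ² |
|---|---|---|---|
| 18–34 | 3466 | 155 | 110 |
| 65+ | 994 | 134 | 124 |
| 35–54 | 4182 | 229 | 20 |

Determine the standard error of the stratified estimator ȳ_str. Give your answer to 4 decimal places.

0.3728

Var(ȳ_str) = Σₕ Wₕ²(1 − fₕ)sₕ²/nₕ with Wₕ = Nₕ/N, N = 8642.
18–34: Wₕ = 0.40106457; term = 0.40106457²·(1 − 0.04472014)·110/155 = 0.10904863.
65+: Wₕ = 0.11501967; term = 0.11501967²·(1 − 0.13480885)·124/134 = 0.010591884.
35–54: Wₕ = 0.48391576; term = 0.48391576²·(1 − 0.05475849)·20/229 = 0.019332002.
Sum = 0.13897252.
SE = √(0.13897252) = 0.3728.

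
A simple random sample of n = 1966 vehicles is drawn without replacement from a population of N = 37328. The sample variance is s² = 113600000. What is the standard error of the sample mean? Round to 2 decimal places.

233.96

Under SRS without replacement, Var(ȳ) = (1 − f)·s²/n with f = n/N = 1966/37328 = 0.05266824.
Var(ȳ) = (1 − 0.05266824)·113600000/1966 = 0.94733176·57782.299 = 54739.007.
SE(ȳ) = √(54739.007) = 233.96.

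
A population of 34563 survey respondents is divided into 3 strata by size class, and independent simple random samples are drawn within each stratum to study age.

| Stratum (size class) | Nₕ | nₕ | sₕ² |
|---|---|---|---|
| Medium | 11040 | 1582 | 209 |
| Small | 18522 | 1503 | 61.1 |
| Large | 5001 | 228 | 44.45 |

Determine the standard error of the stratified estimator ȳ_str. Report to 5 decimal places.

0.16177

Var(ȳ_str) = Σₕ Wₕ²(1 − fₕ)sₕ²/nₕ with Wₕ = Nₕ/N, N = 34563.
Medium: Wₕ = 0.31941672; term = 0.31941672²·(1 − 0.14329710)·209/1582 = 0.01154743.
Small: Wₕ = 0.53589098; term = 0.53589098²·(1 − 0.08114674)·61.1/1503 = 0.010727074.
Large: Wₕ = 0.14469230; term = 0.14469230²·(1 − 0.04559088)·44.45/228 = 0.0038954922.
Sum = 0.026169996.
SE = √(0.026169996) = 0.16177.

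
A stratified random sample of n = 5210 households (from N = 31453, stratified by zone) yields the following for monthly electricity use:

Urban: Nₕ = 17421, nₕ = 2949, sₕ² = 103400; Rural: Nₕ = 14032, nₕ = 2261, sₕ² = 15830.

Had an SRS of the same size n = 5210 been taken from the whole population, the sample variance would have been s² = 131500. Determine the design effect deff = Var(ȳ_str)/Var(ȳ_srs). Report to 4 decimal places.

0.4798

Var(ȳ_str) = Σ Wₕ²(1−fₕ)sₕ²/nₕ with Wₕ = Nₕ/31453:
  Urban: (17421/31453)²·(1−2949/17421)·103400/2949 = 8.9355904
  Rural: (14032/31453)²·(1−2261/14032)·15830/2261 = 1.1689317
  → Var(ȳ_str) = 10.104522.
Var(ȳ_srs) = (1 − 5210/31453)·131500/5210 = 21.059082.
deff = 10.104522 / 21.059082 = 0.4798.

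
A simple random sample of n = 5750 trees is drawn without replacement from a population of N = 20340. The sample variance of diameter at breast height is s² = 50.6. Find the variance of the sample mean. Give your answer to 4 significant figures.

Under SRS without replacement, Var(ȳ) = (1 − f)·s²/n with f = n/N = 5750/20340 = 0.28269420.
Var(ȳ) = (1 − 0.28269420)·50.6/5750 = 0.71730580·0.0088 = 0.0063122911.

0.006312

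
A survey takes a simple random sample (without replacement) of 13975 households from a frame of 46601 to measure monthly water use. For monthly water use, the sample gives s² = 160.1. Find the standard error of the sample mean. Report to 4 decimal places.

0.0896

Under SRS without replacement, Var(ȳ) = (1 − f)·s²/n with f = n/N = 13975/46601 = 0.29988627.
Var(ȳ) = (1 − 0.29988627)·160.1/13975 = 0.70011373·0.011456172 = 0.0080206231.
SE(ȳ) = √(0.0080206231) = 0.0896.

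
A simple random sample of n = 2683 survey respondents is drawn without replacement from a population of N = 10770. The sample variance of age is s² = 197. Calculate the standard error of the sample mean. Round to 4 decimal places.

Under SRS without replacement, Var(ȳ) = (1 − f)·s²/n with f = n/N = 2683/10770 = 0.24911792.
Var(ȳ) = (1 − 0.24911792)·197/2683 = 0.75088208·0.07342527 = 0.05513372.
SE(ȳ) = √(0.05513372) = 0.2348.

0.2348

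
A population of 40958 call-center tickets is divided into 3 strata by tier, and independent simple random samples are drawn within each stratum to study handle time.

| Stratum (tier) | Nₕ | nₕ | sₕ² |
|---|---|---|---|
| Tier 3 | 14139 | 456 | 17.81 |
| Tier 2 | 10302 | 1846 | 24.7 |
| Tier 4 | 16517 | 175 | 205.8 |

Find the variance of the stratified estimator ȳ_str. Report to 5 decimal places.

0.19442

Var(ȳ_str) = Σₕ Wₕ²(1 − fₕ)sₕ²/nₕ with Wₕ = Nₕ/N, N = 40958.
Tier 3: Wₕ = 0.34520729; term = 0.34520729²·(1 − 0.03225122)·17.81/456 = 0.004504241.
Tier 2: Wₕ = 0.25152595; term = 0.25152595²·(1 − 0.17918851)·24.7/1846 = 6.9482317 × 10^-4.
Tier 4: Wₕ = 0.40326676; term = 0.40326676²·(1 − 0.01059514)·205.8/175 = 0.18921964.
Sum = 0.1944187.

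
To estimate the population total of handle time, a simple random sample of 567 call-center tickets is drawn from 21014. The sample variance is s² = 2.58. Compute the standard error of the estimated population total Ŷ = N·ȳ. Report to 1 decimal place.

Var(Ŷ) = N²·Var(ȳ) = N²·(1 − n/N)·s²/n.
f = 567/21014 = 0.02698201; Var(ȳ) = 0.97301799·2.58/567 = 0.0044274893.
Var(Ŷ) = 21014² · 0.0044274893 = 1.955127 × 10^6.
SE(Ŷ) = √(1.955127 × 10^6) = 1398.3.

1398.3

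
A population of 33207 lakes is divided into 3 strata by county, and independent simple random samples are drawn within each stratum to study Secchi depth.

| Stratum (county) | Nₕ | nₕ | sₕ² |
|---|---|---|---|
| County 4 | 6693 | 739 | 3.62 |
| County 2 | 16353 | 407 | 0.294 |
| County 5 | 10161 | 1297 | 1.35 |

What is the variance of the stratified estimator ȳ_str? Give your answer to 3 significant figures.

4.33 × 10^-4

Var(ȳ_str) = Σₕ Wₕ²(1 − fₕ)sₕ²/nₕ with Wₕ = Nₕ/N, N = 33207.
County 4: Wₕ = 0.20155389; term = 0.20155389²·(1 − 0.11041387)·3.62/739 = 1.7702496 × 10^-4.
County 2: Wₕ = 0.49245641; term = 0.49245641²·(1 − 0.02488840)·0.294/407 = 1.7082162 × 10^-4.
County 5: Wₕ = 0.30598970; term = 0.30598970²·(1 − 0.12764492)·1.35/1297 = 8.5016008 × 10^-5.
Sum = 4.3286259 × 10^-4.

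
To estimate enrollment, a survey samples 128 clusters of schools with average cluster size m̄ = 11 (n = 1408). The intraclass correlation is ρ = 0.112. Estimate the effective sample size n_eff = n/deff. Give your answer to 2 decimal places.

664.15

deff = 1 + (11 − 1)·0.112 = 1 + 1.12 = 2.12.
n_eff = 1408 / 2.12 = 664.15.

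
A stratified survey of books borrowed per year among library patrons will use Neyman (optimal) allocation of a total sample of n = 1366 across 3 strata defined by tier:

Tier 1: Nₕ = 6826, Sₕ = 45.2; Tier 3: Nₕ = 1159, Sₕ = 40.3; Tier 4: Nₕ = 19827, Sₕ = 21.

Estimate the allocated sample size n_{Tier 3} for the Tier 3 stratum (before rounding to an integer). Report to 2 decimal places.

82.69

Neyman allocation: nₕ = n·NₕSₕ / Σⱼ NⱼSⱼ.
Σ NⱼSⱼ = 6826·45.2 + 1159·40.3 + 19827·21 = 771609.9.
n_{Tier 3} = 1366·1159·40.3 / 771609.9 = 82.69.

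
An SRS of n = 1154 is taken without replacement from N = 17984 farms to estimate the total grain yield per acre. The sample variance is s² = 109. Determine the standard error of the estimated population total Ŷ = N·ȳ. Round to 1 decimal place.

Var(Ŷ) = N²·Var(ȳ) = N²·(1 − n/N)·s²/n.
f = 1154/17984 = 0.06416815; Var(ȳ) = 0.93583185·109/1154 = 0.08839313.
Var(Ŷ) = 17984² · 0.08839313 = 2.8588482 × 10^7.
SE(Ŷ) = √(2.8588482 × 10^7) = 5346.8.

5346.8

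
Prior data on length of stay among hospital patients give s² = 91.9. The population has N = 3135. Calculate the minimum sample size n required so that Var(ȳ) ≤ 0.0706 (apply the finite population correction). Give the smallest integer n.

Without fpc, n₀ = s²/D = 91.9/0.0706 = 1301.6997.
With fpc, (1 − n/N)·s²/n ≤ D requires n ≥ n₀/(1 + n₀/N) = 1301.6997/(1 + 1301.6997/3135) = 919.7892.
Rounding up, n = 920.

920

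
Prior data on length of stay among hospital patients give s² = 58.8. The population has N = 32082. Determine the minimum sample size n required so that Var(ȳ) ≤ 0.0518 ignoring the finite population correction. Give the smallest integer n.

1136

Without fpc, n₀ = s²/D = 58.8/0.0518 = 1135.1351.
Rounding up, n = 1136.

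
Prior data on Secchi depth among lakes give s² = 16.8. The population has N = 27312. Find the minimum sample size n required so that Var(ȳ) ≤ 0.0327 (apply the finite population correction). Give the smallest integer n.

Without fpc, n₀ = s²/D = 16.8/0.0327 = 513.7615.
With fpc, (1 − n/N)·s²/n ≤ D requires n ≥ n₀/(1 + n₀/N) = 513.7615/(1 + 513.7615/27312) = 504.2757.
Rounding up, n = 505.

505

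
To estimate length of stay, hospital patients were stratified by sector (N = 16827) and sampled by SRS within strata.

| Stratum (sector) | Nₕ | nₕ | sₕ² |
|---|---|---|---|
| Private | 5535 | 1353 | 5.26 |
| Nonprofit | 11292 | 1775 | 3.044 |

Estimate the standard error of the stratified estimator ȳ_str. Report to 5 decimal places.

Var(ȳ_str) = Σₕ Wₕ²(1 − fₕ)sₕ²/nₕ with Wₕ = Nₕ/N, N = 16827.
Private: Wₕ = 0.32893564; term = 0.32893564²·(1 − 0.24444444)·5.26/1353 = 3.1781633 × 10^-4.
Nonprofit: Wₕ = 0.67106436; term = 0.67106436²·(1 − 0.15719093)·3.044/1775 = 6.5088437 × 10^-4.
Sum = 9.687007 × 10^-4.
SE = √(9.687007 × 10^-4) = 0.03112.

0.03112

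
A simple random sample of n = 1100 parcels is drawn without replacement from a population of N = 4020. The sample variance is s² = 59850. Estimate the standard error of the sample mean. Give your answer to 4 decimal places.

6.2866

Under SRS without replacement, Var(ȳ) = (1 − f)·s²/n with f = n/N = 1100/4020 = 0.27363184.
Var(ȳ) = (1 − 0.27363184)·59850/1100 = 0.72636816·54.409091 = 39.521031.
SE(ȳ) = √(39.521031) = 6.2866.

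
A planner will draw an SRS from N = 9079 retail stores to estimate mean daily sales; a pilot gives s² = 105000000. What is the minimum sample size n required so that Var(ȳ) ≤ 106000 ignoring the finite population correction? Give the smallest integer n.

Without fpc, n₀ = s²/D = 105000000/106000 = 990.5660.
Rounding up, n = 991.

991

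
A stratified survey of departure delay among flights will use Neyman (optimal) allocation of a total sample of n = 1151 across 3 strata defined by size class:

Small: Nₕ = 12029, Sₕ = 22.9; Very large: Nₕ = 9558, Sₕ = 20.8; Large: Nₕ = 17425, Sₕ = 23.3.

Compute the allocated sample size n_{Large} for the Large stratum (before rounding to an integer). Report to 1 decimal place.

Neyman allocation: nₕ = n·NₕSₕ / Σⱼ NⱼSⱼ.
Σ NⱼSⱼ = 12029·22.9 + 9558·20.8 + 17425·23.3 = 880273.
n_{Large} = 1151·17425·23.3 / 880273 = 530.9.

530.9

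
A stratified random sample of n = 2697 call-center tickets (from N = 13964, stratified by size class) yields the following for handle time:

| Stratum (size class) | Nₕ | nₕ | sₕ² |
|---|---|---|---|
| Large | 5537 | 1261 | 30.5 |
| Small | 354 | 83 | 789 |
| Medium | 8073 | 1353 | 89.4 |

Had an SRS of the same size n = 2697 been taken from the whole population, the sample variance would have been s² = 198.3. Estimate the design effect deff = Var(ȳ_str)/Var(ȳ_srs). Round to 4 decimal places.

Var(ȳ_str) = Σ Wₕ²(1−fₕ)sₕ²/nₕ with Wₕ = Nₕ/13964:
  Large: (5537/13964)²·(1−1261/5537)·30.5/1261 = 0.0029368198
  Small: (354/13964)²·(1−83/354)·789/83 = 0.0046768321
  Medium: (8073/13964)²·(1−1353/8073)·89.4/1353 = 0.018383334
  → Var(ȳ_str) = 0.025996986.
Var(ȳ_srs) = (1 − 2697/13964)·198.3/2697 = 0.059325338.
deff = 0.025996986 / 0.059325338 = 0.4382.

0.4382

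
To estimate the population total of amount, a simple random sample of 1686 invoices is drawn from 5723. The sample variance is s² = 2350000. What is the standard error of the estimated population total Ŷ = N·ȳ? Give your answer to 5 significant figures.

179450

Var(Ŷ) = N²·Var(ȳ) = N²·(1 − n/N)·s²/n.
f = 1686/5723 = 0.29460073; Var(ȳ) = 0.70539927·2350000/1686 = 983.20776.
Var(Ŷ) = 5723² · 983.20776 = 3.2202737 × 10^10.
SE(Ŷ) = √(3.2202737 × 10^10) = 179450.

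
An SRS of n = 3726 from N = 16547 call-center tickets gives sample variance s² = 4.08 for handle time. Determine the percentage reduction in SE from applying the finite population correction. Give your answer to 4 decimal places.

f = n/N = 3726/16547 = 0.22517677.
SE_no-fpc = √(s²/n) = 0.033090906; SE_fpc = √((1−f)s²/n) = 0.029127954.
Ratio = √(1−f) = 0.88024044. Reduction = 100·(1 − 0.88024044) = 11.9760%.

11.9760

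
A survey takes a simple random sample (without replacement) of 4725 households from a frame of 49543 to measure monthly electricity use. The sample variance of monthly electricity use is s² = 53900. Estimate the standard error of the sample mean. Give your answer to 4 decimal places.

Under SRS without replacement, Var(ȳ) = (1 − f)·s²/n with f = n/N = 4725/49543 = 0.09537170.
Var(ȳ) = (1 − 0.09537170)·53900/4725 = 0.90462830·11.407407 = 10.319464.
SE(ȳ) = √(10.319464) = 3.2124.

3.2124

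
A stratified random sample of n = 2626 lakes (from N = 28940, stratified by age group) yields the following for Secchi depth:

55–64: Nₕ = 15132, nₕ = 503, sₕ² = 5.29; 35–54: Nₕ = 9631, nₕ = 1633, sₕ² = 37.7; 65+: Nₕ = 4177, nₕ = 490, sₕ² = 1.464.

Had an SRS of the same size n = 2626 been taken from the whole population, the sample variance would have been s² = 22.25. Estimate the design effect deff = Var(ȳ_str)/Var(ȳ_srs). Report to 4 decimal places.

Var(ȳ_str) = Σ Wₕ²(1−fₕ)sₕ²/nₕ with Wₕ = Nₕ/28940:
  55–64: (15132/28940)²·(1−503/15132)·5.29/503 = 0.0027797235
  35–54: (9631/28940)²·(1−1633/9631)·37.7/1633 = 0.0021232977
  65+: (4177/28940)²·(1−490/4177)·1.464/490 = 5.4939608 × 10^-5
  → Var(ȳ_str) = 0.0049579608.
Var(ȳ_srs) = (1 − 2626/28940)·22.25/2626 = 0.0077041306.
deff = 0.0049579608 / 0.0077041306 = 0.6435.

0.6435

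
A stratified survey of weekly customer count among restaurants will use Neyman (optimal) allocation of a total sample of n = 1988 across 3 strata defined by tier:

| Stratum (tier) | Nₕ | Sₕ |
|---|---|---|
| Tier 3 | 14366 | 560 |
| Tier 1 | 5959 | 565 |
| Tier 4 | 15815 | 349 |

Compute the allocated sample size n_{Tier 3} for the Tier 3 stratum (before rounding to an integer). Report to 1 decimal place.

944.6

Neyman allocation: nₕ = n·NₕSₕ / Σⱼ NⱼSⱼ.
Σ NⱼSⱼ = 14366·560 + 5959·565 + 15815·349 = 1.693123 × 10^7.
n_{Tier 3} = 1988·14366·560 / (1.693123 × 10^7) = 944.6.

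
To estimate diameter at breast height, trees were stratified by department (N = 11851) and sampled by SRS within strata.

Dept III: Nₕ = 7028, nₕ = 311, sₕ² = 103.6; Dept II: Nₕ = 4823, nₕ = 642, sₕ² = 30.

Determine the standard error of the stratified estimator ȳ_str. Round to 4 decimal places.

Var(ȳ_str) = Σₕ Wₕ²(1 − fₕ)sₕ²/nₕ with Wₕ = Nₕ/N, N = 11851.
Dept III: Wₕ = 0.59303012; term = 0.59303012²·(1 − 0.04425157)·103.6/311 = 0.11196866.
Dept II: Wₕ = 0.40696988; term = 0.40696988²·(1 − 0.13311217)·30/642 = 0.0067092451.
Sum = 0.11867791.
SE = √(0.11867791) = 0.3445.

0.3445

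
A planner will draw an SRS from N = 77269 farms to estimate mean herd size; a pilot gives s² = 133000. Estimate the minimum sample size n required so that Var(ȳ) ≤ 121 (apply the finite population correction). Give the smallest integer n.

Without fpc, n₀ = s²/D = 133000/121 = 1099.1736.
With fpc, (1 − n/N)·s²/n ≤ D requires n ≥ n₀/(1 + n₀/N) = 1099.1736/(1 + 1099.1736/77269) = 1083.7568.
Rounding up, n = 1084.

1084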